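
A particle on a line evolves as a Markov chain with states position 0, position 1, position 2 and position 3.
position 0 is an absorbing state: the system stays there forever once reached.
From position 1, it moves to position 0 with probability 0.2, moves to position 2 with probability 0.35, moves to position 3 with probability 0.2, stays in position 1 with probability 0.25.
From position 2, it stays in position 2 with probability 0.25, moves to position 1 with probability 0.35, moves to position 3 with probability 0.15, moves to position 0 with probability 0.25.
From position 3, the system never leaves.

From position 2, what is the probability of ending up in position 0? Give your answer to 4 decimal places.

0.5852

Let h(s) be the probability of absorption at position 0 starting from transient state s. Then h(position 0) = 1 and h(position 3) = 0. By first-step analysis:
h(position 1) = 0.2·1 + 0.25·h(position 1) + 0.35·h(position 2) + 0.2·0
h(position 2) = 0.25·1 + 0.35·h(position 1) + 0.25·h(position 2) + 0.15·0
Solving: h(position 1) = 0.5398, h(position 2) = 0.5852.
Starting from position 2, the probability is 0.5852.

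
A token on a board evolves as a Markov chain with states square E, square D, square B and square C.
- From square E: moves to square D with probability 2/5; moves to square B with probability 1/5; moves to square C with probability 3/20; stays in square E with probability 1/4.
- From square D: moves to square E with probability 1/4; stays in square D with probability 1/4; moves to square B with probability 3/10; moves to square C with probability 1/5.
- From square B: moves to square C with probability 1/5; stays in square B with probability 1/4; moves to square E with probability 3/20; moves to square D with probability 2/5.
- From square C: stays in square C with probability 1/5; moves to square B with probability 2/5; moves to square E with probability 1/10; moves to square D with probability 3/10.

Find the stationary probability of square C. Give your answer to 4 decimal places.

Let the stationary distribution be π with π = πP and π_1 + π_2 + π_3 + π_4 = 1.
π_1 = 0.25·π_1 + 0.25·π_2 + 0.15·π_3 + 0.1·π_4
π_2 = 0.4·π_1 + 0.25·π_2 + 0.4·π_3 + 0.3·π_4
π_3 = 0.2·π_1 + 0.3·π_2 + 0.25·π_3 + 0.4·π_4
Solving with the normalization constraint gives π = (0.1929, 0.3313, 0.2855, 0.1904).
So the stationary probability of square C is 0.1904.

0.1904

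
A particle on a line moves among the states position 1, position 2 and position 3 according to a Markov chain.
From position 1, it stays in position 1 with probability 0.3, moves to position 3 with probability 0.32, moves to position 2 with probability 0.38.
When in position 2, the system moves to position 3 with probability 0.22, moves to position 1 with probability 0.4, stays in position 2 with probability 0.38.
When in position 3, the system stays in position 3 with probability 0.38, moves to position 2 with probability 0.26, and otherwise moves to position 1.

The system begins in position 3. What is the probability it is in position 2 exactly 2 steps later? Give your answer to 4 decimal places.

0.3344

Sum over the intermediate state after 1 step:
P = P(position 3→position 1)·P(position 1→position 2) + P(position 3→position 2)·P(position 2→position 2) + P(position 3→position 3)·P(position 3→position 2)
  = 0.36×0.38 + 0.26×0.38 + 0.38×0.26
  = 0.1368 + 0.0988 + 0.0988 = 0.3344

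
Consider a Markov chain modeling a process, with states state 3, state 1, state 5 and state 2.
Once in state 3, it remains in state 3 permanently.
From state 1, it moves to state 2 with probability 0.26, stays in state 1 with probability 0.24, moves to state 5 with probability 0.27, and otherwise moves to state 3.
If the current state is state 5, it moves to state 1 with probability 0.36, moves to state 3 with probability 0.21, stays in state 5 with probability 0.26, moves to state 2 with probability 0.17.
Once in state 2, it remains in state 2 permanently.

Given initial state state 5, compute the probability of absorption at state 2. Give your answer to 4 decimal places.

0.4789

Let h(s) be the probability of absorption at state 2 starting from transient state s. Then h(state 2) = 1 and h(state 3) = 0. By first-step analysis:
h(state 1) = 0.23·0 + 0.24·h(state 1) + 0.27·h(state 5) + 0.26·1
h(state 5) = 0.21·0 + 0.36·h(state 1) + 0.26·h(state 5) + 0.17·1
Solving: h(state 1) = 0.5123, h(state 5) = 0.4789.
Starting from state 5, the probability is 0.4789.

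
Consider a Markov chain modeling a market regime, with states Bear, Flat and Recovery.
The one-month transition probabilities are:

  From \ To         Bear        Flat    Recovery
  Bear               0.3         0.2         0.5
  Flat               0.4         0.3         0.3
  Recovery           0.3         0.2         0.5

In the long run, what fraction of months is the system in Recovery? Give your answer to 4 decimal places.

0.4556

Let the stationary distribution be π with π = πP and π_1 + π_2 + π_3 = 1.
π_1 = 0.3·π_1 + 0.4·π_2 + 0.3·π_3
π_2 = 0.2·π_1 + 0.3·π_2 + 0.2·π_3
Solving with the normalization constraint gives π = (0.3222, 0.2222, 0.4556).
So the stationary probability of Recovery is 0.4556.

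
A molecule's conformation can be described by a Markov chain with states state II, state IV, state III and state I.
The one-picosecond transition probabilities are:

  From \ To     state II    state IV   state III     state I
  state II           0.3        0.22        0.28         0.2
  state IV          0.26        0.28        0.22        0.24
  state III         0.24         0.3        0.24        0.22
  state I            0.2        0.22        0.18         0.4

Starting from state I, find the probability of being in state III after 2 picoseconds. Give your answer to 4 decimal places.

Propagate the distribution vector 2 picoseconds from state I.
After 0 picoseconds: (0.0000, 0.0000, 0.0000, 1.0000)
After 1 picosecond: (0.2000, 0.2200, 0.1800, 0.4000)
After 2 picoseconds: (0.2404, 0.2476, 0.2196, 0.2924)
P(in state III after 2 picoseconds) = 0.2196

0.2196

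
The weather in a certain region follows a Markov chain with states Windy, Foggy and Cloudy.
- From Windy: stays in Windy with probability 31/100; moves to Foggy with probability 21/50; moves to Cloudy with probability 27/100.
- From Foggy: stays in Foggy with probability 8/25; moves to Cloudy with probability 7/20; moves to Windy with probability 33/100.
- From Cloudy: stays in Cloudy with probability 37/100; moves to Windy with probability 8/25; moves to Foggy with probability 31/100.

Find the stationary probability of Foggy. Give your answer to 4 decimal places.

Let the stationary distribution be π with π = πP and π_1 + π_2 + π_3 = 1.
π_1 = 0.31·π_1 + 0.33·π_2 + 0.32·π_3
π_2 = 0.42·π_1 + 0.32·π_2 + 0.31·π_3
Solving with the normalization constraint gives π = (0.3203, 0.3487, 0.3310).
So the stationary probability of Foggy is 0.3487.

0.3487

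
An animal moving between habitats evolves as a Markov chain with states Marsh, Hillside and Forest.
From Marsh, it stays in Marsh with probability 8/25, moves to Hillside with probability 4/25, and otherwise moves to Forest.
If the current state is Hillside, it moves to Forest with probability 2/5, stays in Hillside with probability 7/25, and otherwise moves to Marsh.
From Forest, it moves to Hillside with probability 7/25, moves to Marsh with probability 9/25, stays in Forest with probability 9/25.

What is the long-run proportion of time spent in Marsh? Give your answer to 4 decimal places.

Let the stationary distribution be π with π = πP and π_1 + π_2 + π_3 = 1.
π_1 = 0.32·π_1 + 0.32·π_2 + 0.36·π_3
π_2 = 0.16·π_1 + 0.28·π_2 + 0.28·π_3
Solving with the normalization constraint gives π = (0.3369, 0.2396, 0.4235).
So the stationary probability of Marsh is 0.3369.

0.3369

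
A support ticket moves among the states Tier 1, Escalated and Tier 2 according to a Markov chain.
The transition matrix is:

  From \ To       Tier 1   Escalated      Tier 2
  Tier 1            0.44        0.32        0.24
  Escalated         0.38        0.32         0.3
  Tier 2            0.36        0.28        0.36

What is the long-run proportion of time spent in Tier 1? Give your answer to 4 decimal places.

Let the stationary distribution be π with π = πP and π_1 + π_2 + π_3 = 1.
π_1 = 0.44·π_1 + 0.38·π_2 + 0.36·π_3
π_2 = 0.32·π_1 + 0.32·π_2 + 0.28·π_3
Solving with the normalization constraint gives π = (0.3980, 0.3083, 0.2937).
So the stationary probability of Tier 1 is 0.3980.

0.3980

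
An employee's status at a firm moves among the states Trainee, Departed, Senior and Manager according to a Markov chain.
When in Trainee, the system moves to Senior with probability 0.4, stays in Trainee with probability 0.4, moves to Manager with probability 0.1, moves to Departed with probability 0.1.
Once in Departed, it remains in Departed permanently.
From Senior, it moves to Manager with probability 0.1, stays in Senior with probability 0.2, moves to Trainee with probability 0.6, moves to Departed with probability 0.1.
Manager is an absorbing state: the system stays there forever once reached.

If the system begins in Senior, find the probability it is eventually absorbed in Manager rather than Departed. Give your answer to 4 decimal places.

0.5000

Let h(s) be the probability of absorption at Manager starting from transient state s. Then h(Manager) = 1 and h(Departed) = 0. By first-step analysis:
h(Trainee) = 0.4·h(Trainee) + 0.1·0 + 0.4·h(Senior) + 0.1·1
h(Senior) = 0.6·h(Trainee) + 0.1·0 + 0.2·h(Senior) + 0.1·1
Solving: h(Trainee) = 0.5000, h(Senior) = 0.5000.
Starting from Senior, the probability is 0.5000.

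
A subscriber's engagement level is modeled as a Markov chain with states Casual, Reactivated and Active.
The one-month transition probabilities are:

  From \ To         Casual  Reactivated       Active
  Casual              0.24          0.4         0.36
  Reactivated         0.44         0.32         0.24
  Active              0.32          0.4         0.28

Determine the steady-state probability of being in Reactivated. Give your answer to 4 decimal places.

Let the stationary distribution be π with π = πP and π_1 + π_2 + π_3 = 1.
π_1 = 0.24·π_1 + 0.44·π_2 + 0.32·π_3
π_2 = 0.4·π_1 + 0.32·π_2 + 0.4·π_3
Solving with the normalization constraint gives π = (0.3374, 0.3704, 0.2922).
So the stationary probability of Reactivated is 0.3704.

0.3704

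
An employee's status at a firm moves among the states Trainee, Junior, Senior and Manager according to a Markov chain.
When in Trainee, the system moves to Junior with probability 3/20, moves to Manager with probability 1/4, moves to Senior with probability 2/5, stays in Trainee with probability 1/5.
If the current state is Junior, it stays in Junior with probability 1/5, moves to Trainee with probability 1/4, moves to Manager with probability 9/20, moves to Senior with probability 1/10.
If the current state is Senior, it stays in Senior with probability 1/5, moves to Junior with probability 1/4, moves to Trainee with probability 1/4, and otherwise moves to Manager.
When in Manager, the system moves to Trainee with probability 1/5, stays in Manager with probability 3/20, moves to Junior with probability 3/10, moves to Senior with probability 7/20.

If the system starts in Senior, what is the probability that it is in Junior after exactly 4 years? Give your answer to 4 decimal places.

Propagate the distribution vector 4 years from Senior.
After 0 years: (0.0000, 0.0000, 1.0000, 0.0000)
After 1 year: (0.2500, 0.2500, 0.2000, 0.3000)
After 2 years: (0.2225, 0.2275, 0.2700, 0.2800)
After 3 years: (0.2249, 0.2304, 0.2638, 0.2810)
After 4 years: (0.2247, 0.2300, 0.2641, 0.2812)
P(in Junior after 4 years) = 0.2300

0.2300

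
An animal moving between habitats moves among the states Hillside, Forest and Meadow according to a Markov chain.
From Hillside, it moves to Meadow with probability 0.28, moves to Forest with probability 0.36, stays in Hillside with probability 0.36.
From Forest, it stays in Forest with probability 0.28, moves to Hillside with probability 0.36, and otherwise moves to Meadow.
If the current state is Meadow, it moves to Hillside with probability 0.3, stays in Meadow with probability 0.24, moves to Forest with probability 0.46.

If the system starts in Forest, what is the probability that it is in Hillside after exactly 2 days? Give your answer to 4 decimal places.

Sum over the intermediate state after 1 day:
P = P(Forest→Hillside)·P(Hillside→Hillside) + P(Forest→Forest)·P(Forest→Hillside) + P(Forest→Meadow)·P(Meadow→Hillside)
  = 0.36×0.36 + 0.28×0.36 + 0.36×0.3
  = 0.1296 + 0.1008 + 0.1080 = 0.3384

0.3384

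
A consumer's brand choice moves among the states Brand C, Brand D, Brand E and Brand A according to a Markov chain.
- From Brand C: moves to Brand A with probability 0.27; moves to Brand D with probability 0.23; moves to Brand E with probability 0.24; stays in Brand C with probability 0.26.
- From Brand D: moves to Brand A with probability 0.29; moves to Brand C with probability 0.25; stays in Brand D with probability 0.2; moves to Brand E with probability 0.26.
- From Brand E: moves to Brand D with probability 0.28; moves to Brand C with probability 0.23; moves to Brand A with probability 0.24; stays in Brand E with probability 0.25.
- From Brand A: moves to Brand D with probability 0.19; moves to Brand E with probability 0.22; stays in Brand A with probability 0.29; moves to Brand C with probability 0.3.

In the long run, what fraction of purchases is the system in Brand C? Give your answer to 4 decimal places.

0.2614

Let the stationary distribution be π with π = πP and π_1 + π_2 + π_3 + π_4 = 1.
π_1 = 0.26·π_1 + 0.25·π_2 + 0.23·π_3 + 0.3·π_4
π_2 = 0.23·π_1 + 0.2·π_2 + 0.28·π_3 + 0.19·π_4
π_3 = 0.24·π_1 + 0.26·π_2 + 0.25·π_3 + 0.22·π_4
Solving with the normalization constraint gives π = (0.2614, 0.2244, 0.2414, 0.2727).
So the stationary probability of Brand C is 0.2614.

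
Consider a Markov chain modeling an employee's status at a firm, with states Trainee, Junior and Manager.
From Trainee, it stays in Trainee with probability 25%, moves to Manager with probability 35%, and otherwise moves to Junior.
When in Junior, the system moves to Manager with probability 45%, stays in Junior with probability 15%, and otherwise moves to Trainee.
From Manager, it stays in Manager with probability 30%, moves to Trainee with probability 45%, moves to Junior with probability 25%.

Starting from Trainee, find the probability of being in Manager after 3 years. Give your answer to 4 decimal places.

0.3561

Propagate the distribution vector 3 years from Trainee.
After 0 years: (1.0000, 0.0000, 0.0000)
After 1 year: (0.2500, 0.4000, 0.3500)
After 2 years: (0.3800, 0.2475, 0.3725)
After 3 years: (0.3616, 0.2823, 0.3561)
P(in Manager after 3 years) = 0.3561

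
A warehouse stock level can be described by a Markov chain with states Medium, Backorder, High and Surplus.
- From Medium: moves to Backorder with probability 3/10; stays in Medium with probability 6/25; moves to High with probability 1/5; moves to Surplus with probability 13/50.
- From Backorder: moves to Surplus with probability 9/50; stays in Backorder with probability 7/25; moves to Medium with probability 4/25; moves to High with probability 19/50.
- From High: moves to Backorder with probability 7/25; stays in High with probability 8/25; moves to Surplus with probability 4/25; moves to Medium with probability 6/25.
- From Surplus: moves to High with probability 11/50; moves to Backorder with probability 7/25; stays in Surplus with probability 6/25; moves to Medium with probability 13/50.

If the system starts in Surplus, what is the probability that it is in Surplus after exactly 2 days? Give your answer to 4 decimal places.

0.2108

Propagate the distribution vector 2 days from Surplus.
After 0 days: (0.0000, 0.0000, 0.0000, 1.0000)
After 1 day: (0.2600, 0.2800, 0.2200, 0.2400)
After 2 days: (0.2224, 0.2852, 0.2816, 0.2108)
P(in Surplus after 2 days) = 0.2108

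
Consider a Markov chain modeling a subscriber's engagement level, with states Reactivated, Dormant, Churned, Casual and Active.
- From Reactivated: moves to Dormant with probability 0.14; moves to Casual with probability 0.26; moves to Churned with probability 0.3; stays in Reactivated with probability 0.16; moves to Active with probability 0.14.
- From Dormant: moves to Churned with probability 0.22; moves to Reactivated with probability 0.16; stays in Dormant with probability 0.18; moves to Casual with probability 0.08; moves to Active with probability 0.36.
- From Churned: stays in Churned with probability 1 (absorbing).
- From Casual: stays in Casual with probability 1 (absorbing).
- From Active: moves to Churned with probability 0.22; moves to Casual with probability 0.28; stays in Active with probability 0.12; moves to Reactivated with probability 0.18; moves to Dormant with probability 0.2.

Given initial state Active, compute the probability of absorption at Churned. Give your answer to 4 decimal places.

Let h(s) be the probability of absorption at Churned starting from transient state s. Then h(Churned) = 1 and h(Casual) = 0. By first-step analysis:
h(Reactivated) = 0.16·h(Reactivated) + 0.14·h(Dormant) + 0.3·1 + 0.26·0 + 0.14·h(Active)
h(Dormant) = 0.16·h(Reactivated) + 0.18·h(Dormant) + 0.22·1 + 0.08·0 + 0.36·h(Active)
h(Active) = 0.18·h(Reactivated) + 0.2·h(Dormant) + 0.22·1 + 0.28·0 + 0.12·h(Active)
Solving: h(Reactivated) = 0.5379, h(Dormant) = 0.5902, h(Active) = 0.4942.
Starting from Active, the probability is 0.4942.

0.4942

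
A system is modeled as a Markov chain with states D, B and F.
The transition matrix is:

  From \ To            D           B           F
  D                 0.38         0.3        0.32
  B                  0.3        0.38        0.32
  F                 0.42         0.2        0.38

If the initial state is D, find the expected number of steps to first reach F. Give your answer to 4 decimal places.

Let t(s) be the expected number of steps to first reach F from state s, with t(F) = 0. Conditioning on the first step:
t(D) = 1 + 0.38·t(D) + 0.3·t(B)
t(B) = 1 + 0.3·t(D) + 0.38·t(B)
Solving: t(D) = 3.1250, t(B) = 3.1250.
Expected steps from D to F: 3.1250.

3.1250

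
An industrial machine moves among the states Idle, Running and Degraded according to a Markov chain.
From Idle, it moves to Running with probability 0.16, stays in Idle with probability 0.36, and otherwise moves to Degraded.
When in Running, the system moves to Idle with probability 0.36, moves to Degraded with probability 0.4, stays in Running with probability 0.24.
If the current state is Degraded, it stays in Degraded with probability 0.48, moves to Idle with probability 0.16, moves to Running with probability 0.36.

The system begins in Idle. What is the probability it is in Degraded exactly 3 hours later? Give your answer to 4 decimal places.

0.4585

Propagate the distribution vector 3 hours from Idle.
After 0 hours: (1.0000, 0.0000, 0.0000)
After 1 hour: (0.3600, 0.1600, 0.4800)
After 2 hours: (0.2640, 0.2688, 0.4672)
After 3 hours: (0.2666, 0.2749, 0.4585)
P(in Degraded after 3 hours) = 0.4585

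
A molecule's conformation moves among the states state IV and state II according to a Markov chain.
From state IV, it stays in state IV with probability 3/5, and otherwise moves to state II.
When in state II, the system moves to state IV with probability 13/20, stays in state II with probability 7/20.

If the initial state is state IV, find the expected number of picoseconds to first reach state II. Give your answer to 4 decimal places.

Let t(s) be the expected number of picoseconds to first reach state II from state s, with t(state II) = 0. Conditioning on the first picosecond:
t(state IV) = 1 + 0.6·t(state IV)
Solving: t(state IV) = 2.5000.
Expected picoseconds from state IV to state II: 2.5000.

2.5000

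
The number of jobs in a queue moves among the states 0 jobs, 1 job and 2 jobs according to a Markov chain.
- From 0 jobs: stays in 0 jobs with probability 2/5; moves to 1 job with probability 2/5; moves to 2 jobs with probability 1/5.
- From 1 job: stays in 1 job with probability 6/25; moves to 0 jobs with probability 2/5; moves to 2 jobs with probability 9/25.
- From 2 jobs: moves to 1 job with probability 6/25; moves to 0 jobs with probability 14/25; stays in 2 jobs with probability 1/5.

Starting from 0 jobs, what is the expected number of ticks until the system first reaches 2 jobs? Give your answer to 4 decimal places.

3.9189

Let t(s) be the expected number of ticks to first reach 2 jobs from state s, with t(2 jobs) = 0. Conditioning on the first tick:
t(0 jobs) = 1 + 0.4·t(0 jobs) + 0.4·t(1 job)
t(1 job) = 1 + 0.4·t(0 jobs) + 0.24·t(1 job)
Solving: t(0 jobs) = 3.9189, t(1 job) = 3.3784.
Expected ticks from 0 jobs to 2 jobs: 3.9189.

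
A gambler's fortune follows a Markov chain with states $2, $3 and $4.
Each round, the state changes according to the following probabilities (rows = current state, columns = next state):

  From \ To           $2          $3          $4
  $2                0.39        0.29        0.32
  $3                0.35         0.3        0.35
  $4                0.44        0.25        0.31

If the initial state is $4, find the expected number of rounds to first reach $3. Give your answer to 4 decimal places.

Let t(s) be the expected number of rounds to first reach $3 from state s, with t($3) = 0. Conditioning on the first round:
t($2) = 1 + 0.39·t($2) + 0.32·t($4)
t($4) = 1 + 0.44·t($2) + 0.31·t($4)
Solving: t($2) = 3.6059, t($4) = 3.7487.
Expected rounds from $4 to $3: 3.7487.

3.7487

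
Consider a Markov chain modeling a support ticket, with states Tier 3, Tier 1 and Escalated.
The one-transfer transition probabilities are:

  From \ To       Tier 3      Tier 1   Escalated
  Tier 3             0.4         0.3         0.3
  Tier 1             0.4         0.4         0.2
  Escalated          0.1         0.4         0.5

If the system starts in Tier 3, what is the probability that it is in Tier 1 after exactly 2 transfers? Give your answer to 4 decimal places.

0.3600

Sum over the intermediate state after 1 transfer:
P = P(Tier 3→Tier 3)·P(Tier 3→Tier 1) + P(Tier 3→Tier 1)·P(Tier 1→Tier 1) + P(Tier 3→Escalated)·P(Escalated→Tier 1)
  = 0.4×0.3 + 0.3×0.4 + 0.3×0.4
  = 0.1200 + 0.1200 + 0.1200 = 0.3600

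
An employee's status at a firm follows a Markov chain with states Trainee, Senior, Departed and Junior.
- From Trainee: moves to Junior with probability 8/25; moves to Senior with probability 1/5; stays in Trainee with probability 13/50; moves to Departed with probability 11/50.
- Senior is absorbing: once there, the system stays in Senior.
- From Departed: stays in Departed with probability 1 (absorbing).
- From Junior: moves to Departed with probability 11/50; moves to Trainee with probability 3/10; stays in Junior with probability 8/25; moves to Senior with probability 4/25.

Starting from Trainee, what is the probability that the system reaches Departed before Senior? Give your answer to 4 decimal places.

0.5403

Let h(s) be the probability of absorption at Departed starting from transient state s. Then h(Departed) = 1 and h(Senior) = 0. By first-step analysis:
h(Trainee) = 0.26·h(Trainee) + 0.2·0 + 0.22·1 + 0.32·h(Junior)
h(Junior) = 0.3·h(Trainee) + 0.16·0 + 0.22·1 + 0.32·h(Junior)
Solving: h(Trainee) = 0.5403, h(Junior) = 0.5619.
Starting from Trainee, the probability is 0.5403.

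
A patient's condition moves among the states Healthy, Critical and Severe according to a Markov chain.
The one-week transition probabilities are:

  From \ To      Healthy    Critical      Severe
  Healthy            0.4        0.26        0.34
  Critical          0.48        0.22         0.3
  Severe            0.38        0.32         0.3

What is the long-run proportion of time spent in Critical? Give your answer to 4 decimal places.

0.2683

Let the stationary distribution be π with π = πP and π_1 + π_2 + π_3 = 1.
π_1 = 0.4·π_1 + 0.48·π_2 + 0.38·π_3
π_2 = 0.26·π_1 + 0.22·π_2 + 0.32·π_3
Solving with the normalization constraint gives π = (0.4151, 0.2683, 0.3166).
So the stationary probability of Critical is 0.2683.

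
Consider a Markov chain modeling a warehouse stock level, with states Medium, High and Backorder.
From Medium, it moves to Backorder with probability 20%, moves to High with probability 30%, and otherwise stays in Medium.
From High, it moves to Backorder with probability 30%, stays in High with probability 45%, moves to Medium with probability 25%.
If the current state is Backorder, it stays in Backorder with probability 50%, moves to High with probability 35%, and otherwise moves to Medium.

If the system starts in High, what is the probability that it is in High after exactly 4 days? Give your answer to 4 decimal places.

0.3731

Propagate the distribution vector 4 days from High.
After 0 days: (0.0000, 1.0000, 0.0000)
After 1 day: (0.2500, 0.4500, 0.3000)
After 2 days: (0.2825, 0.3825, 0.3350)
After 3 days: (0.2871, 0.3741, 0.3388)
After 4 days: (0.2879, 0.3731, 0.3390)
P(in High after 4 days) = 0.3731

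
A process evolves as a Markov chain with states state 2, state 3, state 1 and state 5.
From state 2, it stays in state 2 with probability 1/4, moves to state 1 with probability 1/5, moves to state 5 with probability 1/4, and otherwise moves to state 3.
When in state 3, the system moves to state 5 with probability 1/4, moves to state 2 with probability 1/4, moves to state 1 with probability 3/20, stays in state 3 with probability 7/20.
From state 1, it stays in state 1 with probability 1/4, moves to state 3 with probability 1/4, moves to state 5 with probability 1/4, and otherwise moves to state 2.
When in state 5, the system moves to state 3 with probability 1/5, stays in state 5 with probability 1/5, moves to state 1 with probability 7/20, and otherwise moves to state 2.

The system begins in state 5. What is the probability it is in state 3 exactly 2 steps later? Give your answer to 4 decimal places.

Propagate the distribution vector 2 steps from state 5.
After 0 steps: (0.0000, 0.0000, 0.0000, 1.0000)
After 1 step: (0.2500, 0.2000, 0.3500, 0.2000)
After 2 steps: (0.2500, 0.2725, 0.2375, 0.2400)
P(in state 3 after 2 steps) = 0.2725

0.2725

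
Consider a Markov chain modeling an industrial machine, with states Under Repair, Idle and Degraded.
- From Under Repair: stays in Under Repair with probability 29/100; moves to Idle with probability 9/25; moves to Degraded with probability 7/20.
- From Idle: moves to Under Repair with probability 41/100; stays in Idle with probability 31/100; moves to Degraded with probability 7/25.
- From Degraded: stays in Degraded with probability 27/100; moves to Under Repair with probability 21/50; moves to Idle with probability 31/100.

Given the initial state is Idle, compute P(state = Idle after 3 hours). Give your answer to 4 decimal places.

0.3282

Propagate the distribution vector 3 hours from Idle.
After 0 hours: (0.0000, 1.0000, 0.0000)
After 1 hour: (0.4100, 0.3100, 0.2800)
After 2 hours: (0.3636, 0.3305, 0.3059)
After 3 hours: (0.3694, 0.3282, 0.3024)
P(in Idle after 3 hours) = 0.3282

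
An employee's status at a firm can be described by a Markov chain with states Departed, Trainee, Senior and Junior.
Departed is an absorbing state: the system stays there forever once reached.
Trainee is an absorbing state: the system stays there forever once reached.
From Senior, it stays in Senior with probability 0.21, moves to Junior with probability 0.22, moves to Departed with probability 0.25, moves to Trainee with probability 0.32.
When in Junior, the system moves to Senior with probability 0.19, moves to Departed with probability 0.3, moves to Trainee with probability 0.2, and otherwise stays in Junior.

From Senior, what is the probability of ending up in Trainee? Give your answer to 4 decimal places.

0.5261

Let h(s) be the probability of absorption at Trainee starting from transient state s. Then h(Trainee) = 1 and h(Departed) = 0. By first-step analysis:
h(Senior) = 0.25·0 + 0.32·1 + 0.21·h(Senior) + 0.22·h(Junior)
h(Junior) = 0.3·0 + 0.2·1 + 0.19·h(Senior) + 0.31·h(Junior)
Solving: h(Senior) = 0.5261, h(Junior) = 0.4347.
Starting from Senior, the probability is 0.5261.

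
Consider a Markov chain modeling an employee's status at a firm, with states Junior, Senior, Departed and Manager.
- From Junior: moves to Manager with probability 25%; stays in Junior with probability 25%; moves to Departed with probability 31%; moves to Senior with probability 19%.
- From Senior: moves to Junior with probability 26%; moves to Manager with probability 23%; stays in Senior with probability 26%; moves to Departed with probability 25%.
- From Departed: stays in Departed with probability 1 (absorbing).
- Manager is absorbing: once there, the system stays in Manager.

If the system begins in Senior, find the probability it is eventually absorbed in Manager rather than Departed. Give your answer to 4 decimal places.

Let h(s) be the probability of absorption at Manager starting from transient state s. Then h(Manager) = 1 and h(Departed) = 0. By first-step analysis:
h(Junior) = 0.25·h(Junior) + 0.19·h(Senior) + 0.31·0 + 0.25·1
h(Senior) = 0.26·h(Junior) + 0.26·h(Senior) + 0.25·0 + 0.23·1
Solving: h(Junior) = 0.4523, h(Senior) = 0.4697.
Starting from Senior, the probability is 0.4697.

0.4697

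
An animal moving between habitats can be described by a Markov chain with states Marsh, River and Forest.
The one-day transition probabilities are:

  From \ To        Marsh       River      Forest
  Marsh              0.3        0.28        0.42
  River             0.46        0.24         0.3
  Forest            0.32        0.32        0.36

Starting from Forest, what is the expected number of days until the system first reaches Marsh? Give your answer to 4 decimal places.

Let t(s) be the expected number of days to first reach Marsh from state s, with t(Marsh) = 0. Conditioning on the first day:
t(River) = 1 + 0.24·t(River) + 0.3·t(Forest)
t(Forest) = 1 + 0.32·t(River) + 0.36·t(Forest)
Solving: t(River) = 2.4078, t(Forest) = 2.7664.
Expected days from Forest to Marsh: 2.7664.

2.7664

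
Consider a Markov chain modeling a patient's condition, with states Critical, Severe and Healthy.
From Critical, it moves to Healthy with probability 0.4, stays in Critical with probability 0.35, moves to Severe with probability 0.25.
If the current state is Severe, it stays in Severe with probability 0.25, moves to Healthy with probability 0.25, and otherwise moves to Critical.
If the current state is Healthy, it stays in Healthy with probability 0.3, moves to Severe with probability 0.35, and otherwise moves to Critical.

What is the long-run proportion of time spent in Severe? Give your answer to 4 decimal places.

Let the stationary distribution be π with π = πP and π_1 + π_2 + π_3 = 1.
π_1 = 0.35·π_1 + 0.5·π_2 + 0.35·π_3
π_2 = 0.25·π_1 + 0.25·π_2 + 0.35·π_3
Solving with the normalization constraint gives π = (0.3924, 0.2825, 0.3251).
So the stationary probability of Severe is 0.2825.

0.2825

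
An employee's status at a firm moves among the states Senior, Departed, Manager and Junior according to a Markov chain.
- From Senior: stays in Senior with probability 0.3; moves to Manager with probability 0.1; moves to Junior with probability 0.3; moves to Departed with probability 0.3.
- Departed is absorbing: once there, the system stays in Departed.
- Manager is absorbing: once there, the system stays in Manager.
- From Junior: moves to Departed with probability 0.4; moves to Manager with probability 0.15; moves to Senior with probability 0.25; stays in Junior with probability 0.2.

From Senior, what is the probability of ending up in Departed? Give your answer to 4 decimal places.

0.7423

Let h(s) be the probability of absorption at Departed starting from transient state s. Then h(Departed) = 1 and h(Manager) = 0. By first-step analysis:
h(Senior) = 0.3·h(Senior) + 0.3·1 + 0.1·0 + 0.3·h(Junior)
h(Junior) = 0.25·h(Senior) + 0.4·1 + 0.15·0 + 0.2·h(Junior)
Solving: h(Senior) = 0.7423, h(Junior) = 0.7320.
Starting from Senior, the probability is 0.7423.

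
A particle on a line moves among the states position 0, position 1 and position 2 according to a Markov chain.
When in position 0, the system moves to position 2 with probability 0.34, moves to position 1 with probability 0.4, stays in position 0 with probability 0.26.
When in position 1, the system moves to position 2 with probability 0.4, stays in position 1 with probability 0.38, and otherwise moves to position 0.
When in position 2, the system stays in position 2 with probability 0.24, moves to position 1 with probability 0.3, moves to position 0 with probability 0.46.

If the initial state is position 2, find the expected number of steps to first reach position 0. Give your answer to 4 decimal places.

Let t(s) be the expected number of steps to first reach position 0 from state s, with t(position 0) = 0. Conditioning on the first step:
t(position 1) = 1 + 0.38·t(position 1) + 0.4·t(position 2)
t(position 2) = 1 + 0.3·t(position 1) + 0.24·t(position 2)
Solving: t(position 1) = 3.3030, t(position 2) = 2.6196.
Expected steps from position 2 to position 0: 2.6196.

2.6196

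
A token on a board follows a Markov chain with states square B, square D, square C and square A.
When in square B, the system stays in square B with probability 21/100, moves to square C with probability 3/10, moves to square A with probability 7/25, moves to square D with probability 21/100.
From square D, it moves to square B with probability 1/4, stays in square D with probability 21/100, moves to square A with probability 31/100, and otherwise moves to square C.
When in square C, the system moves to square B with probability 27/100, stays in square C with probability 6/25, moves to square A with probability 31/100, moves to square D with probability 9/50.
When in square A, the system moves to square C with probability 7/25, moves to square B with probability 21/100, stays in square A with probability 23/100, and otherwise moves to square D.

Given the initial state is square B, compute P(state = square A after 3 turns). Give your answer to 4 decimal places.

0.2804

Propagate the distribution vector 3 turns from square B.
After 0 turns: (1.0000, 0.0000, 0.0000, 0.0000)
After 1 turn: (0.2100, 0.2100, 0.3000, 0.2800)
After 2 turns: (0.2364, 0.2206, 0.2617, 0.2813)
After 3 turns: (0.2345, 0.2218, 0.2632, 0.2804)
P(in square A after 3 turns) = 0.2804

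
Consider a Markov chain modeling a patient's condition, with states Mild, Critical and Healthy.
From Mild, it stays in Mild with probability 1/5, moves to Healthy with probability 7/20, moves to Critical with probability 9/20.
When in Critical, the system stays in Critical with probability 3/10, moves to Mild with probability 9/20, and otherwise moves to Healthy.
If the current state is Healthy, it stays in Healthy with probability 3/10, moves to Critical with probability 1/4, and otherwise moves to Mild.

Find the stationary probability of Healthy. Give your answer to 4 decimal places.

0.3011

Let the stationary distribution be π with π = πP and π_1 + π_2 + π_3 = 1.
π_1 = 0.2·π_1 + 0.45·π_2 + 0.45·π_3
π_2 = 0.45·π_1 + 0.3·π_2 + 0.25·π_3
Solving with the normalization constraint gives π = (0.3600, 0.3389, 0.3011).
So the stationary probability of Healthy is 0.3011.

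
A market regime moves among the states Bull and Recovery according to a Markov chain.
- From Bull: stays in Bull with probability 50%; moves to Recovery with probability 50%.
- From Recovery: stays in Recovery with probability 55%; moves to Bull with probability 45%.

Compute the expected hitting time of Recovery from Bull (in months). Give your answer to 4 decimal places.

Let t(s) be the expected number of months to first reach Recovery from state s, with t(Recovery) = 0. Conditioning on the first month:
t(Bull) = 1 + 0.5·t(Bull)
Solving: t(Bull) = 2.0000.
Expected months from Bull to Recovery: 2.0000.

2.0000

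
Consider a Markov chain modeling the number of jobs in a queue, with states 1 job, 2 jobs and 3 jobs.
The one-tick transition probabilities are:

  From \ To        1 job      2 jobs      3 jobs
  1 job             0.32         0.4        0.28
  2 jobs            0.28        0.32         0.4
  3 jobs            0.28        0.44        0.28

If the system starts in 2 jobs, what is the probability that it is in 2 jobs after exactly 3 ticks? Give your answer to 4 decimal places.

0.3815

Propagate the distribution vector 3 ticks from 2 jobs.
After 0 ticks: (0.0000, 1.0000, 0.0000)
After 1 tick: (0.2800, 0.3200, 0.4000)
After 2 ticks: (0.2912, 0.3904, 0.3184)
After 3 ticks: (0.2916, 0.3815, 0.3268)
P(in 2 jobs after 3 ticks) = 0.3815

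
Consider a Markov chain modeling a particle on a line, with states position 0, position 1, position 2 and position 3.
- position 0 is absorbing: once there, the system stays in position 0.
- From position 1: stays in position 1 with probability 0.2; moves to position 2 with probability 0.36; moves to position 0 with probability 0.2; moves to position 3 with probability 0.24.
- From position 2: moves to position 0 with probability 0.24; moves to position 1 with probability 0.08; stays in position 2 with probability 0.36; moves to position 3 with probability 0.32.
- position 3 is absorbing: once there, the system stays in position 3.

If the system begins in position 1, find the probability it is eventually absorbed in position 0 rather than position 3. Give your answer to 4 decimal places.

Let h(s) be the probability of absorption at position 0 starting from transient state s. Then h(position 0) = 1 and h(position 3) = 0. By first-step analysis:
h(position 1) = 0.2·1 + 0.2·h(position 1) + 0.36·h(position 2) + 0.24·0
h(position 2) = 0.24·1 + 0.08·h(position 1) + 0.36·h(position 2) + 0.32·0
Solving: h(position 1) = 0.4437, h(position 2) = 0.4305.
Starting from position 1, the probability is 0.4437.

0.4437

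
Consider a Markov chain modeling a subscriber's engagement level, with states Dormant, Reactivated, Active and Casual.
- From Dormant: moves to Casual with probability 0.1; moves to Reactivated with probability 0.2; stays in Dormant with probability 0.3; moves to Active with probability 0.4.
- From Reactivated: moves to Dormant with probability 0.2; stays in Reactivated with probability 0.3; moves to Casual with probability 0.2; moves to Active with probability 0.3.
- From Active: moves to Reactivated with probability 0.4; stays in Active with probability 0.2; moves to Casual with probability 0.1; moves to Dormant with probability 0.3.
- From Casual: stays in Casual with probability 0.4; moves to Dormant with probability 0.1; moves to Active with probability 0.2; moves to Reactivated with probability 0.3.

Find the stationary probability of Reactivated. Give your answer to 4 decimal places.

0.3045

Let the stationary distribution be π with π = πP and π_1 + π_2 + π_3 + π_4 = 1.
π_1 = 0.3·π_1 + 0.2·π_2 + 0.3·π_3 + 0.1·π_4
π_2 = 0.2·π_1 + 0.3·π_2 + 0.4·π_3 + 0.3·π_4
π_3 = 0.4·π_1 + 0.3·π_2 + 0.2·π_3 + 0.2·π_4
Solving with the normalization constraint gives π = (0.2323, 0.3045, 0.2769, 0.1864).
So the stationary probability of Reactivated is 0.3045.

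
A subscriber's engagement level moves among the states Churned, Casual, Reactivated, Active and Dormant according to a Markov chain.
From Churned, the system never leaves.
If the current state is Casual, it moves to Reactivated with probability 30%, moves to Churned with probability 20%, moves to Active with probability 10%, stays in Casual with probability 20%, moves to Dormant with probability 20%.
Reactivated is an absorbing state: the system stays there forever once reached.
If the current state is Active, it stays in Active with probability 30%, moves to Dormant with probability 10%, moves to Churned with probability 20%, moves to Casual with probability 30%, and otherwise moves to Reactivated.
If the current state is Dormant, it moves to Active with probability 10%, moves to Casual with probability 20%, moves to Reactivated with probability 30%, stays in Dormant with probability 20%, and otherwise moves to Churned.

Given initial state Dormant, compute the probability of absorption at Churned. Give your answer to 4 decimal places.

Let h(s) be the probability of absorption at Churned starting from transient state s. Then h(Churned) = 1 and h(Reactivated) = 0. By first-step analysis:
h(Casual) = 0.2·1 + 0.2·h(Casual) + 0.3·0 + 0.1·h(Active) + 0.2·h(Dormant)
h(Active) = 0.2·1 + 0.3·h(Casual) + 0.1·0 + 0.3·h(Active) + 0.1·h(Dormant)
h(Dormant) = 0.2·1 + 0.2·h(Casual) + 0.3·0 + 0.1·h(Active) + 0.2·h(Dormant)
Solving: h(Casual) = 0.4211, h(Active) = 0.5263, h(Dormant) = 0.4211.
Starting from Dormant, the probability is 0.4211.

0.4211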